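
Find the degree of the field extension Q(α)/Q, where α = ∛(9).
[Q(α):Q] = 3

The minimal polynomial of α is x^3 - 9, irreducible over Q since 9 is not a perfect cube (so x^3 - 9 has no rational root). Hence [Q(α):Q] = deg(m_α) = 3.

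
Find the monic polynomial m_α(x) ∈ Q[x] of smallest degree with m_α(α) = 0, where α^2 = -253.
m_α(x) = x^2 + 253

α satisfies α^2 + 253 = 0, so x^2 + 253 annihilates α. Since d = -253 is squarefree and ≠ 1, it is not a perfect square in Q, so x^2 + 253 has no rational root and is therefore irreducible over Q (a degree-2 polynomial over a field is irreducible iff it has no root). Hence m_α(x) = x^2 + 253.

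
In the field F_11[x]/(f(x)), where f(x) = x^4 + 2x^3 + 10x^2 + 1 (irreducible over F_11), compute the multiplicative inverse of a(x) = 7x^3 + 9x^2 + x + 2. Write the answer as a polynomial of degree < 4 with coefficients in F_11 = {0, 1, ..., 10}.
a(x)^(-1) ≡ 10x^3 + 9x^2 + 9x + 6 (mod f(x))

Since f is irreducible over F_11, F_11[x]/(f) is a field and a(x) ≠ 0 has an inverse. Apply the extended Euclidean algorithm to f(x) and a(x) in F_11[x]: f(x) = (8x + 1)·a(x) + (4x^2 + 5x + 10);  a(x) = (10x + 9)·(4x^2 + 5x + 10) + (10x);  (4x^2 + 5x + 10) = (7x + 6)·(10x) + (10). The last nonzero remainder is the constant 10 = gcd(f, a) in F_11. Back-substituting through the division chain expresses 10 = s(x)·a(x) + t(x)·f(x) with s(x) ≡ x^3 + 2x^2 + 2x + 5 (mod f), so (x^3 + 2x^2 + 2x + 5)·a(x) ≡ 10 (mod f). Multiplying by 10^(-1) ≡ 10 in F_11 gives a(x)^(-1) ≡ 10·(x^3 + 2x^2 + 2x + 5) ≡ 10x^3 + 9x^2 + 9x + 6 (mod f). Check: (7x^3 + 9x^2 + x + 2)·(10x^3 + 9x^2 + 9x + 6) = 4x^6 + 10x^5 + 9x^3 + 4x^2 + 2x + 1 ≡ 1 (mod x^4 + 2x^3 + 10x^2 + 1).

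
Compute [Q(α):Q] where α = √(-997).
[Q(α):Q] = 2

[Q(α):Q] equals the degree of the minimal polynomial of α. Here α^2 = -997 and x^2 + 997 is irreducible (d = -997 is squarefree, ≠ 1, hence not a square), so deg(m_α) = 2. Thus [Q(α):Q] = 2.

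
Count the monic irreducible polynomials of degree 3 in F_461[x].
There are 32657240 monic irreducible polynomials of degree 3 over F_461

Each element of F_{461^3} that lies in no proper subfield is a root of exactly one monic irreducible of degree 3 over F_461, and each such polynomial has 3 distinct roots in F_{461^3}. By Möbius inversion the count is N_461(3) = (1/3) Σ_{d|3} μ(3/d) · 461^d = (1/3)(μ(3)·461^1 + μ(1)·461^3) = 97971720/3 = 32657240.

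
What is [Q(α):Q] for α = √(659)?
[Q(α):Q] = 2

[Q(α):Q] equals the degree of the minimal polynomial of α. Here α^2 = 659 and x^2 - 659 is irreducible (d = 659 is squarefree, ≠ 1, hence not a square), so deg(m_α) = 2. Thus [Q(α):Q] = 2.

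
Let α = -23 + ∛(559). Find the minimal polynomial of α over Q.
m_α(x) = x^3 + 69x^2 + 1587x + 11608

Set β = α + 23 = ∛(559), so β^3 = 559. Then (α + 23)^3 - 559 = 0, i.e. α is a root of g(x) = (x + 23)^3 - 559 = x^3 + 69x^2 + 1587x + 11608. Since g(x) = h(x + 23) where h(x) = x^3 - 559, and h is irreducible over Q (because 559 is not a perfect cube, so h has no rational root, and a monic cubic with no rational root is irreducible), g is also irreducible (irreducibility is preserved under the substitution x → x + 23). Hence m_α(x) = x^3 + 69x^2 + 1587x + 11608.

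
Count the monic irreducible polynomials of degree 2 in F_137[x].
There are 9316 monic irreducible polynomials of degree 2 over F_137

Each element of F_{137^2} that lies in no proper subfield is a root of exactly one monic irreducible of degree 2 over F_137, and each such polynomial has 2 distinct roots in F_{137^2}. By Möbius inversion the count is N_137(2) = (1/2) Σ_{d|2} μ(2/d) · 137^d = (1/2)(μ(2)·137^1 + μ(1)·137^2) = 18632/2 = 9316.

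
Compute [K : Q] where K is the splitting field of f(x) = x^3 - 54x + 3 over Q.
[K : Q] = 6

By the rational root test, any rational root of the monic integer polynomial f(x) = x^3 - 54x + 3 must be an integer dividing the constant term 3, i.e. one of ±{1, 3}. Evaluating: f(1) = -50, f(-1) = 56, f(3) = -132, f(-3) = 138; none is 0, so f has no rational root and is therefore irreducible over Q (a cubic with no linear factor over a field is irreducible). For an irreducible cubic, the Galois group is A_3 or S_3 according as the discriminant disc(f) = -4a^3 - 27b^2 = -4·(-54)^3 - 27·(3)^2 = 629613 is or is not a square in Q. Here disc(f) = 629613 is not a perfect square in Q, so the Galois group of f over Q is not contained in A_3 and must be all of S_3. The splitting field has degree |S_3| = 6 over Q, so [K : Q] = 6.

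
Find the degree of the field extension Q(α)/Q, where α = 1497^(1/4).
[Q(α):Q] = 4

α is a root of x^4 - 1497. By Eisenstein's criterion at the prime p = 3 (which divides the constant term 1497 but p^2 = 9 does not, since 1497 is squarefree), x^4 - 1497 is irreducible over Q. Hence [Q(α):Q] = 4.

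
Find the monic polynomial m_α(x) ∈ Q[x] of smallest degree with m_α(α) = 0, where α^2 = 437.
m_α(x) = x^2 - 437

α satisfies α^2 - 437 = 0, so x^2 - 437 annihilates α. Since d = 437 is squarefree and ≠ 1, it is not a perfect square in Q, so x^2 - 437 has no rational root and is therefore irreducible over Q (a degree-2 polynomial over a field is irreducible iff it has no root). Hence m_α(x) = x^2 - 437.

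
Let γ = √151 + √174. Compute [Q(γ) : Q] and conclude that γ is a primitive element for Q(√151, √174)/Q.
[Q(γ) : Q] = 4 (equivalently, Q(γ) = Q(√151, √174))

Obviously Q(γ) ⊆ Q(√151, √174), and [Q(√151, √174):Q] = 4 (since 151, 174 are distinct squarefree integers > 1 with 26274 not a perfect square). To show equality we compute the minimal polynomial of γ. From γ = √151 + √174: γ^2 = 151 + 2√(26274) + 174 = 325 + 2√(26274), so γ^2 - 325 = 2√(26274); squaring, (γ^2 - 325)^2 = 4·26274, i.e. γ^4 - 650γ^2 + 105625 - 105096 = 0, i.e. γ^4 - 650γ^2 + 529 = 0. So γ is a root of x^4 - 650x^2 + 529. This polynomial is irreducible over Q: it has no rational root (each ±√151 ± √174 is irrational), and any factorization into two quadratics over Q would force √(26274) ∈ Q (pairing opposite roots) or √151, √174 ∈ Q (other pairings), all impossible. Hence [Q(γ):Q] = 4 = [Q(√151, √174):Q], so Q(γ) = Q(√151, √174).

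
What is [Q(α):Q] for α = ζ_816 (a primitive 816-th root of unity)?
[Q(α):Q] = 256

The minimal polynomial of ζ_816 over Q is the 816-th cyclotomic polynomial Φ_816(x), which is irreducible over Q and has degree φ(816) = 256. Hence [Q(α):Q] = φ(816) = 256.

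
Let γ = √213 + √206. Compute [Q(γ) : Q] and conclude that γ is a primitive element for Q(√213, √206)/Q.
[Q(γ) : Q] = 4 (equivalently, Q(γ) = Q(√213, √206))

Obviously Q(γ) ⊆ Q(√213, √206), and [Q(√213, √206):Q] = 4 (since 213, 206 are distinct squarefree integers > 1 with 43878 not a perfect square). To show equality we compute the minimal polynomial of γ. From γ = √213 + √206: γ^2 = 213 + 2√(43878) + 206 = 419 + 2√(43878), so γ^2 - 419 = 2√(43878); squaring, (γ^2 - 419)^2 = 4·43878, i.e. γ^4 - 838γ^2 + 175561 - 175512 = 0, i.e. γ^4 - 838γ^2 + 49 = 0. So γ is a root of x^4 - 838x^2 + 49. This polynomial is irreducible over Q: it has no rational root (each ±√213 ± √206 is irrational), and any factorization into two quadratics over Q would force √(43878) ∈ Q (pairing opposite roots) or √213, √206 ∈ Q (other pairings), all impossible. Hence [Q(γ):Q] = 4 = [Q(√213, √206):Q], so Q(γ) = Q(√213, √206).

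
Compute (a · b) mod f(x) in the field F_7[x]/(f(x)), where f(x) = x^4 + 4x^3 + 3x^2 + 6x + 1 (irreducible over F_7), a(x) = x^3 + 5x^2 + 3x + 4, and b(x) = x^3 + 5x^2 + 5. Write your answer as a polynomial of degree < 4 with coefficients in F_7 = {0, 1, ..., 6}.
a · b ≡ 3x^3 + 5x^2 + 3x + 5 (mod f(x))

Multiply in F_7[x]: a(x)·b(x) = (x^3 + 5x^2 + 3x + 4)·(x^3 + 5x^2 + 5) = x^6 + 3x^5 + 3x^3 + 3x^2 + x + 6. This has degree ≥ 4, so divide by f(x) over F_7: x^6 + 3x^5 + 3x^3 + 3x^2 + x + 6 = (x^2 + 6x + 1)·(x^4 + 4x^3 + 3x^2 + 6x + 1) + (3x^3 + 5x^2 + 3x + 5). Hence a·b ≡ 3x^3 + 5x^2 + 3x + 5 (mod f). (F_7[x]/(f) is a field with 7^4 = 2401 elements since f is irreducible of degree 4.)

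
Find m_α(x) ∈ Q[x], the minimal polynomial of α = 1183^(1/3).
m_α(x) = x^3 - 1183

α satisfies α^3 = 1183, so x^3 - 1183 annihilates α. By the rational root test, a rational root p/q (in lowest terms) of x^3 - 1183 would satisfy p^3 = 1183 q^3, forcing q = 1 and p^3 = 1183; but 1183 is not a perfect cube, contradiction. A monic cubic over Q with no rational root is irreducible (any nontrivial factorization would include a linear factor). Hence x^3 - 1183 is the minimal polynomial of α, and in particular [Q(α):Q] = 3.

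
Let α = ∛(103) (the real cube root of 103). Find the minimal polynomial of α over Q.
m_α(x) = x^3 - 103

α satisfies α^3 = 103, so x^3 - 103 annihilates α. By the rational root test, a rational root p/q (in lowest terms) of x^3 - 103 would satisfy p^3 = 103 q^3, forcing q = 1 and p^3 = 103; but 103 is not a perfect cube, contradiction. A monic cubic over Q with no rational root is irreducible (any nontrivial factorization would include a linear factor). Hence x^3 - 103 is the minimal polynomial of α, and in particular [Q(α):Q] = 3.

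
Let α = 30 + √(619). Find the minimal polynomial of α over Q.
m_α(x) = x^2 - 60x + 281

From α - 30 = √(619), squaring gives (α - 30)^2 = 619, i.e. α^2 - 60α + 900 = 619, so α^2 - 60α + 281 = 0. The discriminant of x^2 - 60x + 281 is (-60)^2 - 4·(281) = 3600 - 1124 = 2476, and 4·(619) is not a perfect square in Q since 619 is squarefree and ≠ 1. Hence x^2 - 60x + 281 is irreducible over Q and is the minimal polynomial of α.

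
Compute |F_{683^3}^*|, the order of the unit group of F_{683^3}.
|F_{683^3}^*| = 318611986

F_{683^3} has 683^3 = 318611987 elements; its multiplicative group consists of all nonzero elements, so |F_{683^3}^*| = 318611987 - 1 = 318611986. (It is cyclic since any finite subgroup of the multiplicative group of a field is cyclic.)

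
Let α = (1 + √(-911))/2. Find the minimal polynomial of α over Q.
m_α(x) = x^2 - x + 228

From 2α - 1 = √(-911), squaring gives (2α - 1)^2 = -911, i.e. 4α^2 - 4α + 1 = -911, so α^2 - α + (1 + 911)/4 = 0. Since -911 ≡ 1 (mod 4), (1 + 911)/4 = 228 ∈ Z. The polynomial x^2 - x + 228 has discriminant 1 - 4·(228) = -911, which is not a perfect square in Q (d = -911 is squarefree and ≠ 1), so x^2 - x + 228 is irreducible over Q. It is the minimal polynomial of α.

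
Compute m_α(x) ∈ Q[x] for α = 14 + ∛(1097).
m_α(x) = x^3 - 42x^2 + 588x - 3841

Set β = α - 14 = ∛(1097), so β^3 = 1097. Then (α - 14)^3 - 1097 = 0, i.e. α is a root of g(x) = (x - 14)^3 - 1097 = x^3 - 42x^2 + 588x - 3841. Since g(x) = h(x - 14) where h(x) = x^3 - 1097, and h is irreducible over Q (because 1097 is not a perfect cube, so h has no rational root, and a monic cubic with no rational root is irreducible), g is also irreducible (irreducibility is preserved under the substitution x → x - 14). Hence m_α(x) = x^3 - 42x^2 + 588x - 3841.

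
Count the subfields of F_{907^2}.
F_{907^2} has 2 subfields

The subfields of F_{p^n} are exactly the fields F_{p^d} for d | n (each is the fixed field of the unique index-d subgroup of Gal(F_{p^n}/F_p) ≅ Z/nZ). The divisors of n = 2 are {1, 2}, giving 2 subfields: F_{907^1}, F_{907^2}.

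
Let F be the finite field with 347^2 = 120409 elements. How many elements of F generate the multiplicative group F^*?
There are φ(120408) = 38528 primitive elements

F_q^* is cyclic of order q - 1 = 120408. A cyclic group of order m has exactly φ(m) generators. Here m = 120408 = 2^3 · 3 · 29 · 173, so the number of primitive elements is φ(120408) = 38528.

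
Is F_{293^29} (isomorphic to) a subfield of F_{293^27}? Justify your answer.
No: F_{293^29} is not a subfield of F_{293^27}

F_{p^m} embeds in F_{p^n} iff m | n. Here 29 ∤ 27 (since 27 = 0·29 + 27 with remainder 27 ≠ 0), so F_{293^29} is not a subfield of F_{293^27}. Equivalently: if it were, the tower law would give 29 = [F_{293^29}:F_293] dividing [F_{293^27}:F_293] = 27, contradiction.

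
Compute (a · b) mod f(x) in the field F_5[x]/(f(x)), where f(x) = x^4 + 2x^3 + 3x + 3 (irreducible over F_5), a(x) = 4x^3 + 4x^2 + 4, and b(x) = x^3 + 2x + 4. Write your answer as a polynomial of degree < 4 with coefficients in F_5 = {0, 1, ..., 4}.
a · b ≡ 4x^3 + x^2 + 2x + 3 (mod f(x))

Multiply in F_5[x]: a(x)·b(x) = (4x^3 + 4x^2 + 4)·(x^3 + 2x + 4) = 4x^6 + 4x^5 + 3x^4 + 3x^3 + x^2 + 3x + 1. This has degree ≥ 4, so divide by f(x) over F_5: 4x^6 + 4x^5 + 3x^4 + 3x^3 + x^2 + 3x + 1 = (4x^2 + x + 1)·(x^4 + 2x^3 + 3x + 3) + (4x^3 + x^2 + 2x + 3). Hence a·b ≡ 4x^3 + x^2 + 2x + 3 (mod f). (F_5[x]/(f) is a field with 5^4 = 625 elements since f is irreducible of degree 4.)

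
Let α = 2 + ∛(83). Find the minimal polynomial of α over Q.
m_α(x) = x^3 - 6x^2 + 12x - 91

Set β = α - 2 = ∛(83), so β^3 = 83. Then (α - 2)^3 - 83 = 0, i.e. α is a root of g(x) = (x - 2)^3 - 83 = x^3 - 6x^2 + 12x - 91. Since g(x) = h(x - 2) where h(x) = x^3 - 83, and h is irreducible over Q (because 83 is not a perfect cube, so h has no rational root, and a monic cubic with no rational root is irreducible), g is also irreducible (irreducibility is preserved under the substitution x → x - 2). Hence m_α(x) = x^3 - 6x^2 + 12x - 91.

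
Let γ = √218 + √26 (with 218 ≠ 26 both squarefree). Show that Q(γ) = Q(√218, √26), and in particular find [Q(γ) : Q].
[Q(γ) : Q] = 4 (equivalently, Q(γ) = Q(√218, √26))

Obviously Q(γ) ⊆ Q(√218, √26), and [Q(√218, √26):Q] = 4 (since 218, 26 are distinct squarefree integers > 1 with 5668 not a perfect square). To show equality we compute the minimal polynomial of γ. From γ = √218 + √26: γ^2 = 218 + 2√(5668) + 26 = 244 + 2√(5668), so γ^2 - 244 = 2√(5668); squaring, (γ^2 - 244)^2 = 4·5668, i.e. γ^4 - 488γ^2 + 59536 - 22672 = 0, i.e. γ^4 - 488γ^2 + 36864 = 0. So γ is a root of x^4 - 488x^2 + 36864. This polynomial is irreducible over Q: it has no rational root (each ±√218 ± √26 is irrational), and any factorization into two quadratics over Q would force √(5668) ∈ Q (pairing opposite roots) or √218, √26 ∈ Q (other pairings), all impossible. Hence [Q(γ):Q] = 4 = [Q(√218, √26):Q], so Q(γ) = Q(√218, √26).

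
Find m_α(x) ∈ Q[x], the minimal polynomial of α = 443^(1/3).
m_α(x) = x^3 - 443

α satisfies α^3 = 443, so x^3 - 443 annihilates α. By the rational root test, a rational root p/q (in lowest terms) of x^3 - 443 would satisfy p^3 = 443 q^3, forcing q = 1 and p^3 = 443; but 443 is not a perfect cube, contradiction. A monic cubic over Q with no rational root is irreducible (any nontrivial factorization would include a linear factor). Hence x^3 - 443 is the minimal polynomial of α, and in particular [Q(α):Q] = 3.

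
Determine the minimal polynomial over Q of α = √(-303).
m_α(x) = x^2 + 303

α satisfies α^2 + 303 = 0, so x^2 + 303 annihilates α. Since d = -303 is squarefree and ≠ 1, it is not a perfect square in Q, so x^2 + 303 has no rational root and is therefore irreducible over Q (a degree-2 polynomial over a field is irreducible iff it has no root). Hence m_α(x) = x^2 + 303.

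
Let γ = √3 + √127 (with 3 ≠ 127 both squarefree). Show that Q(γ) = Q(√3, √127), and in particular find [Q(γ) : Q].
[Q(γ) : Q] = 4 (equivalently, Q(γ) = Q(√3, √127))

Obviously Q(γ) ⊆ Q(√3, √127), and [Q(√3, √127):Q] = 4 (since 3, 127 are distinct squarefree integers > 1 with 381 not a perfect square). To show equality we compute the minimal polynomial of γ. From γ = √3 + √127: γ^2 = 3 + 2√(381) + 127 = 130 + 2√(381), so γ^2 - 130 = 2√(381); squaring, (γ^2 - 130)^2 = 4·381, i.e. γ^4 - 260γ^2 + 16900 - 1524 = 0, i.e. γ^4 - 260γ^2 + 15376 = 0. So γ is a root of x^4 - 260x^2 + 15376. This polynomial is irreducible over Q: it has no rational root (each ±√3 ± √127 is irrational), and any factorization into two quadratics over Q would force √(381) ∈ Q (pairing opposite roots) or √3, √127 ∈ Q (other pairings), all impossible. Hence [Q(γ):Q] = 4 = [Q(√3, √127):Q], so Q(γ) = Q(√3, √127).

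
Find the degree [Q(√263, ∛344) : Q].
[Q(√263, ∛344) : Q] = 6

Let L = Q(√263, ∛344). Since Q(√263) ⊂ L and [Q(√263):Q] = 2, the tower law gives 2 | [L:Q]. Likewise Q(∛344) ⊂ L with [Q(∛344):Q] = 3 (because 344 is not a perfect cube), so 3 | [L:Q]. As gcd(2,3) = 1, [L:Q] is divisible by 6. Conversely L is generated over Q by √263 and ∛344, so [L:Q] ≤ 2·3 = 6. Therefore [Q(√263, ∛344) : Q] = 6.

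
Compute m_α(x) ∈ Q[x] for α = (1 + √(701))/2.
m_α(x) = x^2 - x - 175

From 2α - 1 = √(701), squaring gives (2α - 1)^2 = 701, i.e. 4α^2 - 4α + 1 = 701, so α^2 - α + (1 - 701)/4 = 0. Since 701 ≡ 1 (mod 4), (1 - 701)/4 = -175 ∈ Z. The polynomial x^2 - x - 175 has discriminant 1 - 4·(-175) = 701, which is not a perfect square in Q (d = 701 is squarefree and ≠ 1), so x^2 - x - 175 is irreducible over Q. It is the minimal polynomial of α.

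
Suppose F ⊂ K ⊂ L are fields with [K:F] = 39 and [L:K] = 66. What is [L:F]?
[L:F] = 2574

The tower law says that for any tower of field extensions F ⊂ K ⊂ L with finite degrees, [L:F] = [L:K] · [K:F]. Here this gives [L:F] = 66 · 39 = 2574.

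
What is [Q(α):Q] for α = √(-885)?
[Q(α):Q] = 2

[Q(α):Q] equals the degree of the minimal polynomial of α. Here α^2 = -885 and x^2 + 885 is irreducible (d = -885 is squarefree, ≠ 1, hence not a square), so deg(m_α) = 2. Thus [Q(α):Q] = 2.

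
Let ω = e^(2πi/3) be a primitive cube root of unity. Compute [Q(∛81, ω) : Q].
[Q(∛81, ω) : Q] = 6

[Q(∛81):Q] = 3 (min poly x^3 - 81, irreducible since 81 is not a perfect cube). [Q(ω):Q] = 2 (min poly x^2 + x + 1). Since Q(∛81) ⊂ R and ω ∉ R, we have ω ∉ Q(∛81), so x^2 + x + 1 remains irreducible over Q(∛81) and [Q(∛81, ω) : Q(∛81)] = 2. By the tower law, [Q(∛81, ω) : Q] = 3 · 2 = 6. (In fact Q(∛81, ω) is the splitting field of x^3 - 81 over Q.)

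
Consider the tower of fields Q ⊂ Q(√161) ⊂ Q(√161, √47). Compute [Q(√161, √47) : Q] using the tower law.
[Q(√161, √47) : Q] = 4

[Q(√161):Q] = 2 (min poly x^2 - 161, irreducible since 161 is squarefree > 1). For the top step, suppose √47 ∈ Q(√161), say √47 = c + d√161 with c, d ∈ Q. Squaring: 47 = c^2 + 161d^2 + 2cd√161. Since √161 ∉ Q this forces 2cd = 0. If d = 0 then √47 = c ∈ Q, contradicting 47 squarefree > 1. If c = 0 then 47 = 161d^2, so 161·47 = (161d)^2 is a perfect square in Q — but 161·47 = 7567 is not a perfect square (since 161 and 47 are distinct squarefree integers). Contradiction. Hence √47 ∉ Q(√161), so x^2 - 47 stays irreducible over Q(√161) and [Q(√161, √47) : Q(√161)] = 2. By the tower law, [Q(√161, √47) : Q] = 2 · 2 = 4.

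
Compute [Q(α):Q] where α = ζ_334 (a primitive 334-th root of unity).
[Q(α):Q] = 166

The minimal polynomial of ζ_334 over Q is the 334-th cyclotomic polynomial Φ_334(x), which is irreducible over Q and has degree φ(334) = 166. Hence [Q(α):Q] = φ(334) = 166.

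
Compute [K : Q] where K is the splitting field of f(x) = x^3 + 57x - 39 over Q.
[K : Q] = 6

By the rational root test, any rational root of the monic integer polynomial f(x) = x^3 + 57x - 39 must be an integer dividing the constant term -39, i.e. one of ±{1, 3, 13, 39}. Evaluating: f(1) = 19, f(-1) = -97, f(3) = 159, f(-3) = -237, f(13) = 2899, f(-13) = -2977, f(39) = 61503, f(-39) = -61581; none is 0, so f has no rational root and is therefore irreducible over Q (a cubic with no linear factor over a field is irreducible). For an irreducible cubic, the Galois group is A_3 or S_3 according as the discriminant disc(f) = -4a^3 - 27b^2 = -4·(57)^3 - 27·(-39)^2 = -781839 is or is not a square in Q. Here disc(f) = -781839 is not a perfect square in Q, so the Galois group of f over Q is not contained in A_3 and must be all of S_3. The splitting field has degree |S_3| = 6 over Q, so [K : Q] = 6.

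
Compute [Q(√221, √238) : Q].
[Q(√221, √238) : Q] = 4

[Q(√221):Q] = 2 (min poly x^2 - 221, irreducible since 221 is squarefree > 1). For the top step, suppose √238 ∈ Q(√221), say √238 = c + d√221 with c, d ∈ Q. Squaring: 238 = c^2 + 221d^2 + 2cd√221. Since √221 ∉ Q this forces 2cd = 0. If d = 0 then √238 = c ∈ Q, contradicting 238 squarefree > 1. If c = 0 then 238 = 221d^2, so 221·238 = (221d)^2 is a perfect square in Q — but 221·238 = 52598 is not a perfect square (since 221 and 238 are distinct squarefree integers). Contradiction. Hence √238 ∉ Q(√221), so x^2 - 238 stays irreducible over Q(√221) and [Q(√221, √238) : Q(√221)] = 2. By the tower law, [Q(√221, √238) : Q] = 2 · 2 = 4.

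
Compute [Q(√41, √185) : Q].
[Q(√41, √185) : Q] = 4

[Q(√41):Q] = 2 (min poly x^2 - 41, irreducible since 41 is squarefree > 1). For the top step, suppose √185 ∈ Q(√41), say √185 = c + d√41 with c, d ∈ Q. Squaring: 185 = c^2 + 41d^2 + 2cd√41. Since √41 ∉ Q this forces 2cd = 0. If d = 0 then √185 = c ∈ Q, contradicting 185 squarefree > 1. If c = 0 then 185 = 41d^2, so 41·185 = (41d)^2 is a perfect square in Q — but 41·185 = 7585 is not a perfect square (since 41 and 185 are distinct squarefree integers). Contradiction. Hence √185 ∉ Q(√41), so x^2 - 185 stays irreducible over Q(√41) and [Q(√41, √185) : Q(√41)] = 2. By the tower law, [Q(√41, √185) : Q] = 2 · 2 = 4.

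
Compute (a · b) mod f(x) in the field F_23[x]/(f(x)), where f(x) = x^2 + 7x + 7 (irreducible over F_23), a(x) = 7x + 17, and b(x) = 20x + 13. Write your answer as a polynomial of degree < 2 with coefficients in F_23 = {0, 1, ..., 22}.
a · b ≡ 3x (mod f(x))

Multiply in F_23[x]: a(x)·b(x) = (7x + 17)·(20x + 13) = 2x^2 + 17x + 14. This has degree ≥ 2, so divide by f(x) over F_23: 2x^2 + 17x + 14 = (2)·(x^2 + 7x + 7) + (3x). Hence a·b ≡ 3x (mod f). (F_23[x]/(f) is a field with 23^2 = 529 elements since f is irreducible of degree 2.)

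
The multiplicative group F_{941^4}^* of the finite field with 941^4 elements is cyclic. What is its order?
|F_{941^4}^*| = 784076601360

F_{941^4} has 941^4 = 784076601361 elements; its multiplicative group consists of all nonzero elements, so |F_{941^4}^*| = 784076601361 - 1 = 784076601360. (It is cyclic since any finite subgroup of the multiplicative group of a field is cyclic.)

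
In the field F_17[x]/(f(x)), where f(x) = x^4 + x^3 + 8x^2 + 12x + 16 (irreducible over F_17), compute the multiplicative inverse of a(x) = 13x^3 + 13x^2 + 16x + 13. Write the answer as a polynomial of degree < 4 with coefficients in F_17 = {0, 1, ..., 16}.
a(x)^(-1) ≡ 2x^3 + 13x^2 + 10x + 1 (mod f(x))

Since f is irreducible over F_17, F_17[x]/(f) is a field and a(x) ≠ 0 has an inverse. Apply the extended Euclidean algorithm to f(x) and a(x) in F_17[x]: f(x) = (4x)·a(x) + (12x^2 + 11x + 16);  a(x) = (11x + 8)·(12x^2 + 11x + 16) + (7x + 4);  (12x^2 + 11x + 16) = (9x + 11)·(7x + 4) + (6). The last nonzero remainder is the constant 6 = gcd(f, a) in F_17. Back-substituting through the division chain expresses 6 = s(x)·a(x) + t(x)·f(x) with s(x) ≡ 12x^3 + 10x^2 + 9x + 6 (mod f), so (12x^3 + 10x^2 + 9x + 6)·a(x) ≡ 6 (mod f). Multiplying by 6^(-1) ≡ 3 in F_17 gives a(x)^(-1) ≡ 3·(12x^3 + 10x^2 + 9x + 6) ≡ 2x^3 + 13x^2 + 10x + 1 (mod f). Check: (13x^3 + 13x^2 + 16x + 13)·(2x^3 + 13x^2 + 10x + 1) = 9x^6 + 8x^5 + 8x^4 + 3x^3 + 2x^2 + 10x + 13 ≡ 1 (mod x^4 + x^3 + 8x^2 + 12x + 16).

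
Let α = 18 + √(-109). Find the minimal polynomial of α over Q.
m_α(x) = x^2 - 36x + 433

From α - 18 = √(-109), squaring gives (α - 18)^2 = -109, i.e. α^2 - 36α + 324 = -109, so α^2 - 36α + 433 = 0. The discriminant of x^2 - 36x + 433 is (-36)^2 - 4·(433) = 1296 - 1732 = -436, and 4·(-109) is not a perfect square in Q since -109 is squarefree and ≠ 1. Hence x^2 - 36x + 433 is irreducible over Q and is the minimal polynomial of α.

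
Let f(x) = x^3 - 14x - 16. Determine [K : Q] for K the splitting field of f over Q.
[K : Q] = 6

By the rational root test, any rational root of the monic integer polynomial f(x) = x^3 - 14x - 16 must be an integer dividing the constant term -16, i.e. one of ±{1, 2, 4, 8, 16}. Evaluating: f(1) = -29, f(-1) = -3, f(2) = -36, f(-2) = 4, f(4) = -8, f(-4) = -24, f(8) = 384, f(-8) = -416, f(16) = 3856, f(-16) = -3888; none is 0, so f has no rational root and is therefore irreducible over Q (a cubic with no linear factor over a field is irreducible). For an irreducible cubic, the Galois group is A_3 or S_3 according as the discriminant disc(f) = -4a^3 - 27b^2 = -4·(-14)^3 - 27·(-16)^2 = 4064 is or is not a square in Q. Here disc(f) = 4064 is not a perfect square in Q, so the Galois group of f over Q is not contained in A_3 and must be all of S_3. The splitting field has degree |S_3| = 6 over Q, so [K : Q] = 6.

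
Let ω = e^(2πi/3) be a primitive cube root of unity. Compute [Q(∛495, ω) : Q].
[Q(∛495, ω) : Q] = 6

[Q(∛495):Q] = 3 (min poly x^3 - 495, irreducible since 495 is not a perfect cube). [Q(ω):Q] = 2 (min poly x^2 + x + 1). Since Q(∛495) ⊂ R and ω ∉ R, we have ω ∉ Q(∛495), so x^2 + x + 1 remains irreducible over Q(∛495) and [Q(∛495, ω) : Q(∛495)] = 2. By the tower law, [Q(∛495, ω) : Q] = 3 · 2 = 6. (In fact Q(∛495, ω) is the splitting field of x^3 - 495 over Q.)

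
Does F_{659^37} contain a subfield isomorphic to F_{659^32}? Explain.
No: F_{659^32} is not a subfield of F_{659^37}

F_{p^m} embeds in F_{p^n} iff m | n. Here 32 ∤ 37 (since 37 = 1·32 + 5 with remainder 5 ≠ 0), so F_{659^32} is not a subfield of F_{659^37}. Equivalently: if it were, the tower law would give 32 = [F_{659^32}:F_659] dividing [F_{659^37}:F_659] = 37, contradiction.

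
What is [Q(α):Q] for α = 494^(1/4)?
[Q(α):Q] = 4

α is a root of x^4 - 494. By Eisenstein's criterion at the prime p = 2 (which divides the constant term 494 but p^2 = 4 does not, since 494 is squarefree), x^4 - 494 is irreducible over Q. Hence [Q(α):Q] = 4.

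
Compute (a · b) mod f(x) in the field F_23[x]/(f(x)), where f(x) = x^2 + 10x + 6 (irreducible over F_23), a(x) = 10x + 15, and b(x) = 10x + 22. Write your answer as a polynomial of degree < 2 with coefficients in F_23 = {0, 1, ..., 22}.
a · b ≡ 14x + 6 (mod f(x))

Multiply in F_23[x]: a(x)·b(x) = (10x + 15)·(10x + 22) = 8x^2 + 2x + 8. This has degree ≥ 2, so divide by f(x) over F_23: 8x^2 + 2x + 8 = (8)·(x^2 + 10x + 6) + (14x + 6). Hence a·b ≡ 14x + 6 (mod f). (F_23[x]/(f) is a field with 23^2 = 529 elements since f is irreducible of degree 2.)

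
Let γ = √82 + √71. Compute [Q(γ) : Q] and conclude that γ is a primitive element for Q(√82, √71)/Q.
[Q(γ) : Q] = 4 (equivalently, Q(γ) = Q(√82, √71))

Obviously Q(γ) ⊆ Q(√82, √71), and [Q(√82, √71):Q] = 4 (since 82, 71 are distinct squarefree integers > 1 with 5822 not a perfect square). To show equality we compute the minimal polynomial of γ. From γ = √82 + √71: γ^2 = 82 + 2√(5822) + 71 = 153 + 2√(5822), so γ^2 - 153 = 2√(5822); squaring, (γ^2 - 153)^2 = 4·5822, i.e. γ^4 - 306γ^2 + 23409 - 23288 = 0, i.e. γ^4 - 306γ^2 + 121 = 0. So γ is a root of x^4 - 306x^2 + 121. This polynomial is irreducible over Q: it has no rational root (each ±√82 ± √71 is irrational), and any factorization into two quadratics over Q would force √(5822) ∈ Q (pairing opposite roots) or √82, √71 ∈ Q (other pairings), all impossible. Hence [Q(γ):Q] = 4 = [Q(√82, √71):Q], so Q(γ) = Q(√82, √71).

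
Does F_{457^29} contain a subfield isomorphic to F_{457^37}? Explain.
No: F_{457^37} is not a subfield of F_{457^29}

F_{p^m} embeds in F_{p^n} iff m | n. Here 37 ∤ 29 (since 29 = 0·37 + 29 with remainder 29 ≠ 0), so F_{457^37} is not a subfield of F_{457^29}. Equivalently: if it were, the tower law would give 37 = [F_{457^37}:F_457] dividing [F_{457^29}:F_457] = 29, contradiction.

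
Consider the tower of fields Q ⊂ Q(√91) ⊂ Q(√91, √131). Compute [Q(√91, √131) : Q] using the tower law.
[Q(√91, √131) : Q] = 4

[Q(√91):Q] = 2 (min poly x^2 - 91, irreducible since 91 is squarefree > 1). For the top step, suppose √131 ∈ Q(√91), say √131 = c + d√91 with c, d ∈ Q. Squaring: 131 = c^2 + 91d^2 + 2cd√91. Since √91 ∉ Q this forces 2cd = 0. If d = 0 then √131 = c ∈ Q, contradicting 131 squarefree > 1. If c = 0 then 131 = 91d^2, so 91·131 = (91d)^2 is a perfect square in Q — but 91·131 = 11921 is not a perfect square (since 91 and 131 are distinct squarefree integers). Contradiction. Hence √131 ∉ Q(√91), so x^2 - 131 stays irreducible over Q(√91) and [Q(√91, √131) : Q(√91)] = 2. By the tower law, [Q(√91, √131) : Q] = 2 · 2 = 4.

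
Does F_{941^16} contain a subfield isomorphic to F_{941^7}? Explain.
No: F_{941^7} is not a subfield of F_{941^16}

F_{p^m} embeds in F_{p^n} iff m | n. Here 7 ∤ 16 (since 16 = 2·7 + 2 with remainder 2 ≠ 0), so F_{941^7} is not a subfield of F_{941^16}. Equivalently: if it were, the tower law would give 7 = [F_{941^7}:F_941] dividing [F_{941^16}:F_941] = 16, contradiction.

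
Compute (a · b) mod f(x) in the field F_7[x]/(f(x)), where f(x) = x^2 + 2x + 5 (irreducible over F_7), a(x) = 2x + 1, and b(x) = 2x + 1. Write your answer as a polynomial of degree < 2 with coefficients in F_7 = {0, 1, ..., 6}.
a · b ≡ 3x + 2 (mod f(x))

Multiply in F_7[x]: a(x)·b(x) = (2x + 1)·(2x + 1) = 4x^2 + 4x + 1. This has degree ≥ 2, so divide by f(x) over F_7: 4x^2 + 4x + 1 = (4)·(x^2 + 2x + 5) + (3x + 2). Hence a·b ≡ 3x + 2 (mod f). (F_7[x]/(f) is a field with 7^2 = 49 elements since f is irreducible of degree 2.)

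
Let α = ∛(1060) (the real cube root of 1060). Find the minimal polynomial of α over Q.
m_α(x) = x^3 - 1060

α satisfies α^3 = 1060, so x^3 - 1060 annihilates α. By the rational root test, a rational root p/q (in lowest terms) of x^3 - 1060 would satisfy p^3 = 1060 q^3, forcing q = 1 and p^3 = 1060; but 1060 is not a perfect cube, contradiction. A monic cubic over Q with no rational root is irreducible (any nontrivial factorization would include a linear factor). Hence x^3 - 1060 is the minimal polynomial of α, and in particular [Q(α):Q] = 3.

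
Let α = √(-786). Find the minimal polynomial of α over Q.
m_α(x) = x^2 + 786

α satisfies α^2 + 786 = 0, so x^2 + 786 annihilates α. Since d = -786 is squarefree and ≠ 1, it is not a perfect square in Q, so x^2 + 786 has no rational root and is therefore irreducible over Q (a degree-2 polynomial over a field is irreducible iff it has no root). Hence m_α(x) = x^2 + 786.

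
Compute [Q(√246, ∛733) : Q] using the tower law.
[Q(√246, ∛733) : Q] = 6

Let L = Q(√246, ∛733). Since Q(√246) ⊂ L and [Q(√246):Q] = 2, the tower law gives 2 | [L:Q]. Likewise Q(∛733) ⊂ L with [Q(∛733):Q] = 3 (because 733 is not a perfect cube), so 3 | [L:Q]. As gcd(2,3) = 1, [L:Q] is divisible by 6. Conversely L is generated over Q by √246 and ∛733, so [L:Q] ≤ 2·3 = 6. Therefore [Q(√246, ∛733) : Q] = 6.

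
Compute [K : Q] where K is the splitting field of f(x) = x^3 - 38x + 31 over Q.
[K : Q] = 6

By the rational root test, any rational root of the monic integer polynomial f(x) = x^3 - 38x + 31 must be an integer dividing the constant term 31, i.e. one of ±{1, 31}. Evaluating: f(1) = -6, f(-1) = 68, f(31) = 28644, f(-31) = -28582; none is 0, so f has no rational root and is therefore irreducible over Q (a cubic with no linear factor over a field is irreducible). For an irreducible cubic, the Galois group is A_3 or S_3 according as the discriminant disc(f) = -4a^3 - 27b^2 = -4·(-38)^3 - 27·(31)^2 = 193541 is or is not a square in Q. Here disc(f) = 193541 is not a perfect square in Q, so the Galois group of f over Q is not contained in A_3 and must be all of S_3. The splitting field has degree |S_3| = 6 over Q, so [K : Q] = 6.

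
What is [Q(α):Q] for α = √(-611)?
[Q(α):Q] = 2

[Q(α):Q] equals the degree of the minimal polynomial of α. Here α^2 = -611 and x^2 + 611 is irreducible (d = -611 is squarefree, ≠ 1, hence not a square), so deg(m_α) = 2. Thus [Q(α):Q] = 2.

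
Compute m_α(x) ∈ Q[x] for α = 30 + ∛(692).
m_α(x) = x^3 - 90x^2 + 2700x - 27692

Set β = α - 30 = ∛(692), so β^3 = 692. Then (α - 30)^3 - 692 = 0, i.e. α is a root of g(x) = (x - 30)^3 - 692 = x^3 - 90x^2 + 2700x - 27692. Since g(x) = h(x - 30) where h(x) = x^3 - 692, and h is irreducible over Q (because 692 is not a perfect cube, so h has no rational root, and a monic cubic with no rational root is irreducible), g is also irreducible (irreducibility is preserved under the substitution x → x - 30). Hence m_α(x) = x^3 - 90x^2 + 2700x - 27692.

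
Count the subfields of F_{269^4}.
F_{269^4} has 3 subfields

The subfields of F_{p^n} are exactly the fields F_{p^d} for d | n (each is the fixed field of the unique index-d subgroup of Gal(F_{p^n}/F_p) ≅ Z/nZ). The divisors of n = 4 are {1, 2, 4}, giving 3 subfields: F_{269^1}, F_{269^2}, F_{269^4}.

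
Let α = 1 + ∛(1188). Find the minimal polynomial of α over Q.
m_α(x) = x^3 - 3x^2 + 3x - 1189

Set β = α - 1 = ∛(1188), so β^3 = 1188. Then (α - 1)^3 - 1188 = 0, i.e. α is a root of g(x) = (x - 1)^3 - 1188 = x^3 - 3x^2 + 3x - 1189. Since g(x) = h(x - 1) where h(x) = x^3 - 1188, and h is irreducible over Q (because 1188 is not a perfect cube, so h has no rational root, and a monic cubic with no rational root is irreducible), g is also irreducible (irreducibility is preserved under the substitution x → x - 1). Hence m_α(x) = x^3 - 3x^2 + 3x - 1189.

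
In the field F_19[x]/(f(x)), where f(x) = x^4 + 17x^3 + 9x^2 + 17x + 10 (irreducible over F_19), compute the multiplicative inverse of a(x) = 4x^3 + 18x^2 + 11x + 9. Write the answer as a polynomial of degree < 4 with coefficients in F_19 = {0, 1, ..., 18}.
a(x)^(-1) ≡ 3x^3 + 4x^2 + 16x + 15 (mod f(x))

Since f is irreducible over F_19, F_19[x]/(f) is a field and a(x) ≠ 0 has an inverse. Apply the extended Euclidean algorithm to f(x) and a(x) in F_19[x]: f(x) = (5x + 15)·a(x) + (7x^2 + 16x + 8);  a(x) = (6x + 16)·(7x^2 + 16x + 8) + (11x + 14);  (7x^2 + 16x + 8) = (11x + 3)·(11x + 14) + (4). The last nonzero remainder is the constant 4 = gcd(f, a) in F_19. Back-substituting through the division chain expresses 4 = s(x)·a(x) + t(x)·f(x) with s(x) ≡ 12x^3 + 16x^2 + 7x + 3 (mod f), so (12x^3 + 16x^2 + 7x + 3)·a(x) ≡ 4 (mod f). Multiplying by 4^(-1) ≡ 5 in F_19 gives a(x)^(-1) ≡ 5·(12x^3 + 16x^2 + 7x + 3) ≡ 3x^3 + 4x^2 + 16x + 15 (mod f). Check: (4x^3 + 18x^2 + 11x + 9)·(3x^3 + 4x^2 + 16x + 15) = 12x^6 + 13x^5 + 17x^4 + x^3 + 7x^2 + 5x + 2 ≡ 1 (mod x^4 + 17x^3 + 9x^2 + 17x + 10).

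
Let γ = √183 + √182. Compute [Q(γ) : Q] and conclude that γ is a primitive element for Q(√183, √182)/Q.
[Q(γ) : Q] = 4 (equivalently, Q(γ) = Q(√183, √182))

Obviously Q(γ) ⊆ Q(√183, √182), and [Q(√183, √182):Q] = 4 (since 183, 182 are distinct squarefree integers > 1 with 33306 not a perfect square). To show equality we compute the minimal polynomial of γ. From γ = √183 + √182: γ^2 = 183 + 2√(33306) + 182 = 365 + 2√(33306), so γ^2 - 365 = 2√(33306); squaring, (γ^2 - 365)^2 = 4·33306, i.e. γ^4 - 730γ^2 + 133225 - 133224 = 0, i.e. γ^4 - 730γ^2 + 1 = 0. So γ is a root of x^4 - 730x^2 + 1. This polynomial is irreducible over Q: it has no rational root (each ±√183 ± √182 is irrational), and any factorization into two quadratics over Q would force √(33306) ∈ Q (pairing opposite roots) or √183, √182 ∈ Q (other pairings), all impossible. Hence [Q(γ):Q] = 4 = [Q(√183, √182):Q], so Q(γ) = Q(√183, √182).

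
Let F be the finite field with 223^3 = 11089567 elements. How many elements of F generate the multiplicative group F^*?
There are φ(11089566) = 3596400 primitive elements

F_q^* is cyclic of order q - 1 = 11089566. A cyclic group of order m has exactly φ(m) generators. Here m = 11089566 = 2 · 3^2 · 37 · 16651, so the number of primitive elements is φ(11089566) = 3596400.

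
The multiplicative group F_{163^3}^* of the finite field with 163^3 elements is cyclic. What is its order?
|F_{163^3}^*| = 4330746

F_{163^3} has 163^3 = 4330747 elements; its multiplicative group consists of all nonzero elements, so |F_{163^3}^*| = 4330747 - 1 = 4330746. (It is cyclic since any finite subgroup of the multiplicative group of a field is cyclic.)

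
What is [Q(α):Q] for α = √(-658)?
[Q(α):Q] = 2

[Q(α):Q] equals the degree of the minimal polynomial of α. Here α^2 = -658 and x^2 + 658 is irreducible (d = -658 is squarefree, ≠ 1, hence not a square), so deg(m_α) = 2. Thus [Q(α):Q] = 2.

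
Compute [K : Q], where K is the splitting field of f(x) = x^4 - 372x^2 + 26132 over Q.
[K : Q] = 4

Solving the quadratic in x^2: x^2 = (372 ± √(372^2 - 4·26132))/2 = (372 ± √33856)/2 = (372 ± 184)/2, giving x^2 = 94 or x^2 = 278. So f(x) = (x^2 - 94)(x^2 - 278) and the roots of f are ±√94, ±√278. Hence the splitting field is K = Q(√94, √278). Since 94 and 278 are distinct squarefree integers > 1, their product 26132 is not a perfect square, so √278 ∉ Q(√94). By the tower law [K:Q] = [Q(√94,√278):Q(√94)] · [Q(√94):Q] = 2 · 2 = 4.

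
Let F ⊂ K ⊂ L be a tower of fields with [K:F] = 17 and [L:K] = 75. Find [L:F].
[L:F] = 1275

The tower law says that for any tower of field extensions F ⊂ K ⊂ L with finite degrees, [L:F] = [L:K] · [K:F]. Here this gives [L:F] = 75 · 17 = 1275.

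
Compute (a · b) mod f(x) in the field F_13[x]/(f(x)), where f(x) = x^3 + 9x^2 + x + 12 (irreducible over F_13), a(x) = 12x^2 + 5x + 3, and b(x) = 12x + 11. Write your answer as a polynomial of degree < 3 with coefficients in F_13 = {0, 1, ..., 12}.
a · b ≡ x^2 + 12x + 8 (mod f(x))

Multiply in F_13[x]: a(x)·b(x) = (12x^2 + 5x + 3)·(12x + 11) = x^3 + 10x^2 + 7. This has degree ≥ 3, so divide by f(x) over F_13: x^3 + 10x^2 + 7 = (1)·(x^3 + 9x^2 + x + 12) + (x^2 + 12x + 8). Hence a·b ≡ x^2 + 12x + 8 (mod f). (F_13[x]/(f) is a field with 13^3 = 2197 elements since f is irreducible of degree 3.)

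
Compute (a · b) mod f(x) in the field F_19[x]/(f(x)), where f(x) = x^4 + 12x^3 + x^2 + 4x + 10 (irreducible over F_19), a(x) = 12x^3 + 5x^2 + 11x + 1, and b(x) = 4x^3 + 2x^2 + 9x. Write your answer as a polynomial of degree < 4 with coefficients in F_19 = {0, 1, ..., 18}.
a · b ≡ 12x^3 + x^2 + 9x (mod f(x))

Multiply in F_19[x]: a(x)·b(x) = (12x^3 + 5x^2 + 11x + 1)·(4x^3 + 2x^2 + 9x) = 10x^6 + 6x^5 + 10x^4 + 14x^3 + 6x^2 + 9x. This has degree ≥ 4, so divide by f(x) over F_19: 10x^6 + 6x^5 + 10x^4 + 14x^3 + 6x^2 + 9x = (10x^2)·(x^4 + 12x^3 + x^2 + 4x + 10) + (12x^3 + x^2 + 9x). Hence a·b ≡ 12x^3 + x^2 + 9x (mod f). (F_19[x]/(f) is a field with 19^4 = 130321 elements since f is irreducible of degree 4.)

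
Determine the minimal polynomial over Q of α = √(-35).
m_α(x) = x^2 + 35

α satisfies α^2 + 35 = 0, so x^2 + 35 annihilates α. Since d = -35 is squarefree and ≠ 1, it is not a perfect square in Q, so x^2 + 35 has no rational root and is therefore irreducible over Q (a degree-2 polynomial over a field is irreducible iff it has no root). Hence m_α(x) = x^2 + 35.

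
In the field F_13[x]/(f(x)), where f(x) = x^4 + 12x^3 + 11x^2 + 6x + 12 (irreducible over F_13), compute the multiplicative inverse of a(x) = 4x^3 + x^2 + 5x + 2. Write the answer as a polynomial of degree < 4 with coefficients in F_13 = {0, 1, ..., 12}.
a(x)^(-1) ≡ 12x^3 + 6x^2 + 5x + 4 (mod f(x))

Since f is irreducible over F_13, F_13[x]/(f) is a field and a(x) ≠ 0 has an inverse. Apply the extended Euclidean algorithm to f(x) and a(x) in F_13[x]: f(x) = (10x + 7)·a(x) + (6x^2 + 3x + 11);  a(x) = (5x + 2)·(6x^2 + 3x + 11) + (9x + 6);  (6x^2 + 3x + 11) = (5x + 10)·(9x + 6) + (3). The last nonzero remainder is the constant 3 = gcd(f, a) in F_13. Back-substituting through the division chain expresses 3 = s(x)·a(x) + t(x)·f(x) with s(x) ≡ 10x^3 + 5x^2 + 2x + 12 (mod f), so (10x^3 + 5x^2 + 2x + 12)·a(x) ≡ 3 (mod f). Multiplying by 3^(-1) ≡ 9 in F_13 gives a(x)^(-1) ≡ 9·(10x^3 + 5x^2 + 2x + 12) ≡ 12x^3 + 6x^2 + 5x + 4 (mod f). Check: (4x^3 + x^2 + 5x + 2)·(12x^3 + 6x^2 + 5x + 4) = 9x^6 + 10x^5 + 8x^4 + 10x^3 + 2x^2 + 4x + 8 ≡ 1 (mod x^4 + 12x^3 + 11x^2 + 6x + 12).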